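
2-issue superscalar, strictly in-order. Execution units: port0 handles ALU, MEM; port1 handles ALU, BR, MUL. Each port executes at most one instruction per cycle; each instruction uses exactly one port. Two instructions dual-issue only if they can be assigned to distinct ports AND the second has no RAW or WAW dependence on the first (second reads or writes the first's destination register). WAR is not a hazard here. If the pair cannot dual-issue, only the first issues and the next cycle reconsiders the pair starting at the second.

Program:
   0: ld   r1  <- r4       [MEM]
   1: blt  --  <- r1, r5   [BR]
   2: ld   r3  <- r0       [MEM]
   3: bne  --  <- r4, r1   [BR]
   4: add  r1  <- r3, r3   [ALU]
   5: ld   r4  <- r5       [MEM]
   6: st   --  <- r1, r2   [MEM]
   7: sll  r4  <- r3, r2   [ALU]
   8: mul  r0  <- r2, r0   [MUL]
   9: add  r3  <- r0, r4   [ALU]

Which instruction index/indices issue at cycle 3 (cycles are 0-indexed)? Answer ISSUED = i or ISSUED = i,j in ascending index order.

t=0 i0:ld.MEM ; RAW r1
t=1 i1&i2:blt.BR ld.MEM ; pair
t=2 i3&i4:bne.BR add.ALU ; pair
t=3 i5:ld.MEM ; no-port MEM/MEM
t=4 i6&i7:st.MEM sll.ALU ; pair
t=5 i8:mul.MUL ; RAW r0
t=6 i9:add.ALU ; tail

ISSUED = 5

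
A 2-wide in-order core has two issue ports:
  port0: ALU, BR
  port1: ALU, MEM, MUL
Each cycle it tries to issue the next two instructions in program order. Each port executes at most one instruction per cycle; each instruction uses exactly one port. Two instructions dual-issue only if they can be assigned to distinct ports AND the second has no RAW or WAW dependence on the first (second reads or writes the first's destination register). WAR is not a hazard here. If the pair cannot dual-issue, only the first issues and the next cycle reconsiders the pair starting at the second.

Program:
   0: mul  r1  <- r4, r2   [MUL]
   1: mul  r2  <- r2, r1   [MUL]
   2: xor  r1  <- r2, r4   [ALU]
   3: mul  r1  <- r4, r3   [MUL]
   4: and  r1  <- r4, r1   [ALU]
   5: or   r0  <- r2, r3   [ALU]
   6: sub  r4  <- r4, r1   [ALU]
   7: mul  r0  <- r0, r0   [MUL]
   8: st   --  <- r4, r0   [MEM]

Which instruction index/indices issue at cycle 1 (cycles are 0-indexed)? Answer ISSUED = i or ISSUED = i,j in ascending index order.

#0 head=0: mul.MUL i0 no-port MUL/MUL
#1 head=1: mul.MUL i1 RAW r2
#2 head=2: xor.ALU i2 WAW r1
#3 head=3: mul.MUL i3 RAW+WAW r1
#4 head=4: and.ALU+or.ALU i4+i5 2-wide
#5 head=6: sub.ALU+mul.MUL i6+i7 2-wide
#6 head=8: st.MEM i8 tail

ISSUED = 1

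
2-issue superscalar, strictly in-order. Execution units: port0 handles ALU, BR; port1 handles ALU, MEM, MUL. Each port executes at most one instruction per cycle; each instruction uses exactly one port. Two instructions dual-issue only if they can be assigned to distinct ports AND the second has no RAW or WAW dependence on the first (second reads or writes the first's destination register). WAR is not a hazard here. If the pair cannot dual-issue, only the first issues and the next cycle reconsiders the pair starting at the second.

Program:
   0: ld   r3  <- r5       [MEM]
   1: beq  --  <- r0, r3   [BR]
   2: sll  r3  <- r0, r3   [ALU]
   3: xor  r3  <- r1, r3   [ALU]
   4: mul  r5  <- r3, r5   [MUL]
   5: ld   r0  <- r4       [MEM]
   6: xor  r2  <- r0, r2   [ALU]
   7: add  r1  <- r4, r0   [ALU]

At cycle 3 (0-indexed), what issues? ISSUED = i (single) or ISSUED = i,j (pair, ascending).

ISSUED = 4

t=0 i0:ld ; RAW r3
t=1 i1/i2:beq+sll ; pair
t=2 i3:xor ; RAW r3
t=3 i4:mul ; no-port MUL/MEM
t=4 i5:ld ; RAW r0
t=5 i6/i7:xor+add ; pair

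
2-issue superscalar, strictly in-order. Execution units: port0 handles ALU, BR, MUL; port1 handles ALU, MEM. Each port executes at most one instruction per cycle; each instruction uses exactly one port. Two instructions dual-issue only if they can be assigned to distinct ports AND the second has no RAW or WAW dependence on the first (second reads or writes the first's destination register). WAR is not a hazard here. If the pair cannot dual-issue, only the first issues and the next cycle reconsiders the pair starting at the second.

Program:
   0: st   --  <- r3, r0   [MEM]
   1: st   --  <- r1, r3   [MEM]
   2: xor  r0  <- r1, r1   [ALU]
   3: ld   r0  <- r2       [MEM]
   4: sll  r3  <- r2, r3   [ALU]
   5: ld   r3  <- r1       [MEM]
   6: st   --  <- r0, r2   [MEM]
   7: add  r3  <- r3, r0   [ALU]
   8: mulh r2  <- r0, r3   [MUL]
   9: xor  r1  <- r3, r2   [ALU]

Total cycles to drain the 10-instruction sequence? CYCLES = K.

#0 head=0: st i0 no-port MEM/MEM
#1 head=1: st+xor i1+i2 dual
#2 head=3: ld+sll i3+i4 dual
#3 head=5: ld i5 no-port MEM/MEM
#4 head=6: st+add i6+i7 dual
#5 head=8: mulh i8 RAW r2
#6 head=9: xor i9 tail

CYCLES = 7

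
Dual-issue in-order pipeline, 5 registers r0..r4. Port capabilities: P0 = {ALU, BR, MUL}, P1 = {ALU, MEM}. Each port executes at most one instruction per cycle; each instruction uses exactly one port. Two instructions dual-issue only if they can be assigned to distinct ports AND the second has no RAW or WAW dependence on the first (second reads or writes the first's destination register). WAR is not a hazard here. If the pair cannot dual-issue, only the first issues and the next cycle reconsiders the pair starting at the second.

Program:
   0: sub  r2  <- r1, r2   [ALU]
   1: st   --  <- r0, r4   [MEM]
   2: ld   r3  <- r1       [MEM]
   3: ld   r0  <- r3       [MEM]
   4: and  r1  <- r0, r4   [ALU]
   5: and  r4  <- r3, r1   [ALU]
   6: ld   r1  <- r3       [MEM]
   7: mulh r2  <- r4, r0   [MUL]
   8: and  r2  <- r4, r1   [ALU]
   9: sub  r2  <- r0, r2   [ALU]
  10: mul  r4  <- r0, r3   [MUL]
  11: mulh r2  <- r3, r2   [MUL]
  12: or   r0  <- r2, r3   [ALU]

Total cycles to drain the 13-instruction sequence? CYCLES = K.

t=0 i0+i1:sub st ; 2-wide
t=1 i2:ld ; no-port MEM/MEM
t=2 i3:ld ; RAW r0
t=3 i4:and ; RAW r1
t=4 i5+i6:and ld ; 2-wide
t=5 i7:mulh ; WAW r2
t=6 i8:and ; RAW+WAW r2
t=7 i9+i10:sub mul ; 2-wide
t=8 i11:mulh ; RAW r2
t=9 i12:or ; tail

CYCLES = 10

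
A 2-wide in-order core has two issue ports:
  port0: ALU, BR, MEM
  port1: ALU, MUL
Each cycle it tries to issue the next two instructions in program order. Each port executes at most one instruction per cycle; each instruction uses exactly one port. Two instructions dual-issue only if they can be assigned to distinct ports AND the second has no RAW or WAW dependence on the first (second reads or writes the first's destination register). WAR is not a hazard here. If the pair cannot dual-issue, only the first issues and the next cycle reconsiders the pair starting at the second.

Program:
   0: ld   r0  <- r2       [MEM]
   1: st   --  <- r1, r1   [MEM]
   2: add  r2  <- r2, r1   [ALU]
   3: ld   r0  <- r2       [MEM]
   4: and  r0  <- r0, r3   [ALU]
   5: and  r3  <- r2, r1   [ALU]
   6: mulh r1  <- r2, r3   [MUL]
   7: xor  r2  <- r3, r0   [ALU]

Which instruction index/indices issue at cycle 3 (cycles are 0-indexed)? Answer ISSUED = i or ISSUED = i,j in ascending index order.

  cy0 -> i0 (ld.MEM) no-port MEM/MEM
  cy1 -> i1&i2 (st.MEM+add.ALU) 2-wide
  cy2 -> i3 (ld.MEM) RAW+WAW r0
  cy3 -> i4&i5 (and.ALU+and.ALU) 2-wide
  cy4 -> i6&i7 (mulh.MUL+xor.ALU) 2-wide

ISSUED = 4,5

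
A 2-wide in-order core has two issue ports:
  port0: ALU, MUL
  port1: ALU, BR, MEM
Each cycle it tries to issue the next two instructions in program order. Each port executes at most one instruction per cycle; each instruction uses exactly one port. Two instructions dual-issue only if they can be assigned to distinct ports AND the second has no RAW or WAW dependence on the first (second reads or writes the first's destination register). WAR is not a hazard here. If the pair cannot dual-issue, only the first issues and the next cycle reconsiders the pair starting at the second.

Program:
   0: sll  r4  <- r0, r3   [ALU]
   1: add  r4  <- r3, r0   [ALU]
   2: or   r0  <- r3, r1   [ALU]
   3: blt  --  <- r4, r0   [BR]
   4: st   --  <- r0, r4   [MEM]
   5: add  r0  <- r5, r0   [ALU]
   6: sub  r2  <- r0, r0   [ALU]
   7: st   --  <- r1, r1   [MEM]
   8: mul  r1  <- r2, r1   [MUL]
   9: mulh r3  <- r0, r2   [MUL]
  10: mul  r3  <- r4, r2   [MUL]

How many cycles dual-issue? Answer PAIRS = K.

  cy0 -> i0 (sll.ALU) WAW r4
  cy1 -> i1,i2 (add.ALU or.ALU) dual
  cy2 -> i3 (blt.BR) no-port BR/MEM
  cy3 -> i4,i5 (st.MEM add.ALU) dual
  cy4 -> i6,i7 (sub.ALU st.MEM) dual
  cy5 -> i8 (mul.MUL) no-port MUL/MUL
  cy6 -> i9 (mulh.MUL) no-port MUL/MUL
  cy7 -> i10 (mul.MUL) tail

PAIRS = 3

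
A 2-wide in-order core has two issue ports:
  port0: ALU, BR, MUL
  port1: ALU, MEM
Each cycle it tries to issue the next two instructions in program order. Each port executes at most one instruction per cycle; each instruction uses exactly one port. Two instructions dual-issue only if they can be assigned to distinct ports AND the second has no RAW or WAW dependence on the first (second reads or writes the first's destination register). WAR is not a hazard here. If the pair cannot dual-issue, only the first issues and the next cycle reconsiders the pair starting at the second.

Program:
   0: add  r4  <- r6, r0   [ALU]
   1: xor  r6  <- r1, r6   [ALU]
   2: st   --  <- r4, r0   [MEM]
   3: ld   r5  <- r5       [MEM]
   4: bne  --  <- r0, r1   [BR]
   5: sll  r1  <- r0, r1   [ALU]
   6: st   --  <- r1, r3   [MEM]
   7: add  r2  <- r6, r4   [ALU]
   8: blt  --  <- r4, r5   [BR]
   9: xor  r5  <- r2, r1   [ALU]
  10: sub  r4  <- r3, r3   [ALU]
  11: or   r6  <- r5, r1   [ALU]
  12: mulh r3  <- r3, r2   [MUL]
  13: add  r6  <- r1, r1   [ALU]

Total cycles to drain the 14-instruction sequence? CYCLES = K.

CYCLES = 8

[0] i0,i1  add/xor  -- pair
[1] i2  st  -- no-port MEM/MEM
[2] i3,i4  ld/bne  -- pair
[3] i5  sll  -- RAW r1
[4] i6,i7  st/add  -- pair
[5] i8,i9  blt/xor  -- pair
[6] i10,i11  sub/or  -- pair
[7] i12,i13  mulh/add  -- pair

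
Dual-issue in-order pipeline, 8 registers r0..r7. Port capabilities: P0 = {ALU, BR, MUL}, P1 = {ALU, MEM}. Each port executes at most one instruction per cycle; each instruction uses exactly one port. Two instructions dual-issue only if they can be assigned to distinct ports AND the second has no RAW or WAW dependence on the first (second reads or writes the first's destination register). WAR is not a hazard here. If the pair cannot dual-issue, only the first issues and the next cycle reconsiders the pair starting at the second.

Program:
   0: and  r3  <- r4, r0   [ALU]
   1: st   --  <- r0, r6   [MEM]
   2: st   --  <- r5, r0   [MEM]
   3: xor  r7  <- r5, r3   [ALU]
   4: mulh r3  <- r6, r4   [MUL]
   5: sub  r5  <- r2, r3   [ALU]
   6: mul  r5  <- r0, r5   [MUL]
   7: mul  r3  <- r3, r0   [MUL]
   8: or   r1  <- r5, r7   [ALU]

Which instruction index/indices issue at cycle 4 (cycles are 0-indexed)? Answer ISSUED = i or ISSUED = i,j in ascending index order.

ISSUED = 6

0. and+st @i0,i1  | dual
1. st+xor @i2,i3  | dual
2. mulh @i4  | RAW r3
3. sub @i5  | RAW+WAW r5
4. mul @i6  | no-port MUL/MUL
5. mul+or @i7,i8  | dual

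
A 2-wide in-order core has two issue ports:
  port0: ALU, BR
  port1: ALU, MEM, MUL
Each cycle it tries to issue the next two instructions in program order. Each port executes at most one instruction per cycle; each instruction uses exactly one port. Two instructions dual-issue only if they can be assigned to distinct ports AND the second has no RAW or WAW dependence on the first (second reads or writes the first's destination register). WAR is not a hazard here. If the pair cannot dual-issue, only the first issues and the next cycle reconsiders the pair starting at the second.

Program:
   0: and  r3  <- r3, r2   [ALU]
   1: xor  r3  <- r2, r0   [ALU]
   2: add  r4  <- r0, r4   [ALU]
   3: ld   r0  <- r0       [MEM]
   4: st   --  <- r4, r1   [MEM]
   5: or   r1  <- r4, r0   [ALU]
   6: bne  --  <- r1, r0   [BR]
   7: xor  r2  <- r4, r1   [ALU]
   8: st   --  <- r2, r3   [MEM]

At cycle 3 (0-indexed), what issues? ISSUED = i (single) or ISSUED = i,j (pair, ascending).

ISSUED = 4,5

[0] i0  and.ALU  -- WAW r3
[1] i1,i2  xor.ALU;add.ALU  -- dual
[2] i3  ld.MEM  -- no-port MEM/MEM
[3] i4,i5  st.MEM;or.ALU  -- dual
[4] i6,i7  bne.BR;xor.ALU  -- dual
[5] i8  st.MEM  -- tail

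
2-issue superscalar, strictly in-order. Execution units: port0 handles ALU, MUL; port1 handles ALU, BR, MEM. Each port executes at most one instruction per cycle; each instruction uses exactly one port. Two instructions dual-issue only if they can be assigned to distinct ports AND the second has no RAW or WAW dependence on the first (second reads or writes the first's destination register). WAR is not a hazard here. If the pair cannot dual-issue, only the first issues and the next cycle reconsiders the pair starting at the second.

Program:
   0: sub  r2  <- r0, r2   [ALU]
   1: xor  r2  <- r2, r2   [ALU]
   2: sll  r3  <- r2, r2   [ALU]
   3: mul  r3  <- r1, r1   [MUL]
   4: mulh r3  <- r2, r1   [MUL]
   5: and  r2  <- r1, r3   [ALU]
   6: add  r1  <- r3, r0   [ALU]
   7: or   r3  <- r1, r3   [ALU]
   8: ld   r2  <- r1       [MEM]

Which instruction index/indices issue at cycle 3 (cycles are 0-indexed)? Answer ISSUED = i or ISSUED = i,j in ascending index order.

ISSUED = 3

0. sub.ALU @i0  | RAW+WAW r2
1. xor.ALU @i1  | RAW r2
2. sll.ALU @i2  | WAW r3
3. mul.MUL @i3  | no-port MUL/MUL
4. mulh.MUL @i4  | RAW r3
5. and.ALU/add.ALU @i5+i6  | pair
6. or.ALU/ld.MEM @i7+i8  | pair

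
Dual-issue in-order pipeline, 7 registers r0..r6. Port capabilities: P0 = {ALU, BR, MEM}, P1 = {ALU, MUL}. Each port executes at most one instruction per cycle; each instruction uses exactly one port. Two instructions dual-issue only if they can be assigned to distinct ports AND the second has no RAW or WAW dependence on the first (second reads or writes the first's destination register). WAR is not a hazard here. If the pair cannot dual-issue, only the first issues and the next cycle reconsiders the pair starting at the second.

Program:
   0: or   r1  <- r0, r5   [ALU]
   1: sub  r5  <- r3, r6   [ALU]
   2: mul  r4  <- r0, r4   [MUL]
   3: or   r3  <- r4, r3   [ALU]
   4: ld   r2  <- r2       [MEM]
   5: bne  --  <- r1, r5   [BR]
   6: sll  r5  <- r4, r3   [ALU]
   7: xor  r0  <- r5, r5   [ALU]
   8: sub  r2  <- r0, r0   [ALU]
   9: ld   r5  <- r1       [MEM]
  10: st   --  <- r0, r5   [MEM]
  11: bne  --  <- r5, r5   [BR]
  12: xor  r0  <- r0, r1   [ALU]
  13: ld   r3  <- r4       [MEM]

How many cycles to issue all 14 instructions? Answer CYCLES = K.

  cy0 -> i0,i1 (or sub) 2-wide
  cy1 -> i2 (mul) RAW r4
  cy2 -> i3,i4 (or ld) 2-wide
  cy3 -> i5,i6 (bne sll) 2-wide
  cy4 -> i7 (xor) RAW r0
  cy5 -> i8,i9 (sub ld) 2-wide
  cy6 -> i10 (st) no-port MEM/BR
  cy7 -> i11,i12 (bne xor) 2-wide
  cy8 -> i13 (ld) tail

CYCLES = 9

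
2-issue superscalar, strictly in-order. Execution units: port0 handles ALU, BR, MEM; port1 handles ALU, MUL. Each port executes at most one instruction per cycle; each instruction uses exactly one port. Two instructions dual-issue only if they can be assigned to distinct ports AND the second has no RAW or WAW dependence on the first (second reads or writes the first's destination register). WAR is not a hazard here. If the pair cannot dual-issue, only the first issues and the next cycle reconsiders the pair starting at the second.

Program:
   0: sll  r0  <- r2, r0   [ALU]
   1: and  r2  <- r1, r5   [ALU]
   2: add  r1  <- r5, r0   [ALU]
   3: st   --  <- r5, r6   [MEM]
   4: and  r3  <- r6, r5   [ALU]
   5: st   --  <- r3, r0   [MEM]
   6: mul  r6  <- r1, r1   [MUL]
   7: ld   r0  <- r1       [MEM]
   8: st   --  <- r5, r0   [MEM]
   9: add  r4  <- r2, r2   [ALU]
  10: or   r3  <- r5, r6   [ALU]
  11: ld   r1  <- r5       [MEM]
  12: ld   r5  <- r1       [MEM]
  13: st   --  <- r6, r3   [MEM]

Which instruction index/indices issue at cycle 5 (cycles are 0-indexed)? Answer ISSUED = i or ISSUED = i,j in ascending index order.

c0: i0&i1 sll.ALU and.ALU  2-wide
c1: i2&i3 add.ALU st.MEM  2-wide
c2: i4 and.ALU  RAW r3
c3: i5&i6 st.MEM mul.MUL  2-wide
c4: i7 ld.MEM  no-port MEM/MEM
c5: i8&i9 st.MEM add.ALU  2-wide
c6: i10&i11 or.ALU ld.MEM  2-wide
c7: i12 ld.MEM  no-port MEM/MEM
c8: i13 st.MEM  tail

ISSUED = 8,9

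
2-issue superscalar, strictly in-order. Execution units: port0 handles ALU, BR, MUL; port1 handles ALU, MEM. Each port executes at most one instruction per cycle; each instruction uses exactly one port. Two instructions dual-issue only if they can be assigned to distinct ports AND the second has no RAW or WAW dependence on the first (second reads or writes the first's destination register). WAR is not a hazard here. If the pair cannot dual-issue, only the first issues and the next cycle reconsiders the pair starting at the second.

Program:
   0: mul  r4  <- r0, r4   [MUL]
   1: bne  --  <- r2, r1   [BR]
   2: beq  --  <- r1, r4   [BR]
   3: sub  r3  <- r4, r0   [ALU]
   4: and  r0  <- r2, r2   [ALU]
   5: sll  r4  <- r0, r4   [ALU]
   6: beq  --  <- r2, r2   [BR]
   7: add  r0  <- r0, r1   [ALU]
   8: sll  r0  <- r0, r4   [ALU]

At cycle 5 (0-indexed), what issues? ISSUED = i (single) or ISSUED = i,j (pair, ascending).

ISSUED = 7

0. mul @i0  | no-port MUL/BR
1. bne @i1  | no-port BR/BR
2. beq sub @i2,i3  | 2-wide
3. and @i4  | RAW r0
4. sll beq @i5,i6  | 2-wide
5. add @i7  | RAW+WAW r0
6. sll @i8  | tail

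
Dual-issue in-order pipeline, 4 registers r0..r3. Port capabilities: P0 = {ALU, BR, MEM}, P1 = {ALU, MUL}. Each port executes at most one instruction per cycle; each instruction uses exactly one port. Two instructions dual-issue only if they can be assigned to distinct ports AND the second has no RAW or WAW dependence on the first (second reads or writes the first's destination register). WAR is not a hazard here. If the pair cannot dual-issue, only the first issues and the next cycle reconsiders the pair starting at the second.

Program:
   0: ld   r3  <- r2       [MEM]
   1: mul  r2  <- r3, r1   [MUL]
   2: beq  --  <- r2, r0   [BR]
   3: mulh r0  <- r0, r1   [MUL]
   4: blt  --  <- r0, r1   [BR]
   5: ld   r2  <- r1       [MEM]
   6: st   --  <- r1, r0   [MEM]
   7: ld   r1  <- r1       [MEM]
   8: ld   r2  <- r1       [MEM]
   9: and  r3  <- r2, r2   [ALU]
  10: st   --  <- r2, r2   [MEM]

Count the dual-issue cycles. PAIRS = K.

c0: i0 ld  RAW r3
c1: i1 mul  RAW r2
c2: i2/i3 beq+mulh  2-wide
c3: i4 blt  no-port BR/MEM
c4: i5 ld  no-port MEM/MEM
c5: i6 st  no-port MEM/MEM
c6: i7 ld  no-port MEM/MEM
c7: i8 ld  RAW r2
c8: i9/i10 and+st  2-wide

PAIRS = 2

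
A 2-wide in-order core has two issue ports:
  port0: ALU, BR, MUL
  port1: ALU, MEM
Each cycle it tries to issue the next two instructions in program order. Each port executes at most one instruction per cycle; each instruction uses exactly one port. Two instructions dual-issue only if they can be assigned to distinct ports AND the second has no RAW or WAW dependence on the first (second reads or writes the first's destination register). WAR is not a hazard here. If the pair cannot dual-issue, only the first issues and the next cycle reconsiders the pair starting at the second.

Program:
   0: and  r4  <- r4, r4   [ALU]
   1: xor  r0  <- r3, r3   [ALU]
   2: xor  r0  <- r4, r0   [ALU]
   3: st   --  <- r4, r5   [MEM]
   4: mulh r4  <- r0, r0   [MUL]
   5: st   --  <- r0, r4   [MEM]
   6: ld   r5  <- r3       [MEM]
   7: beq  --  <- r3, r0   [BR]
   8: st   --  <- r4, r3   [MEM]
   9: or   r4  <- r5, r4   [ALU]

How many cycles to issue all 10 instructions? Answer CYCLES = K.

CYCLES = 6

c0: i0&i1 and/xor  2-wide
c1: i2&i3 xor/st  2-wide
c2: i4 mulh  RAW r4
c3: i5 st  no-port MEM/MEM
c4: i6&i7 ld/beq  2-wide
c5: i8&i9 st/or  2-wide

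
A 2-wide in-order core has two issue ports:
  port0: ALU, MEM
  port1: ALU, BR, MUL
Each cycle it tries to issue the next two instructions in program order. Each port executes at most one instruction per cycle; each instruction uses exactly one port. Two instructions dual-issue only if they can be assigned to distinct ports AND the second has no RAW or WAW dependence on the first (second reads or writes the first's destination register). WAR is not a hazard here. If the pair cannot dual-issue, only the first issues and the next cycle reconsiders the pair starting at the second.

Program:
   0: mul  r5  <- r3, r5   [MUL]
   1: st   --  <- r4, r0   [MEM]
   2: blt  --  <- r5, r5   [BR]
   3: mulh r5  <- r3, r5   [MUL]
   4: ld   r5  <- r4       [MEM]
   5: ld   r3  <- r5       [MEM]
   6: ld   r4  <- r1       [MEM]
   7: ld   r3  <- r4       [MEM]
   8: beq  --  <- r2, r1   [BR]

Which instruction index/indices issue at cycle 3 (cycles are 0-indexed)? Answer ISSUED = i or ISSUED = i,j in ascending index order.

ISSUED = 4

[0] i0&i1  mul.MUL;st.MEM  -- 2-wide
[1] i2  blt.BR  -- no-port BR/MUL
[2] i3  mulh.MUL  -- WAW r5
[3] i4  ld.MEM  -- no-port MEM/MEM
[4] i5  ld.MEM  -- no-port MEM/MEM
[5] i6  ld.MEM  -- no-port MEM/MEM
[6] i7&i8  ld.MEM;beq.BR  -- 2-wide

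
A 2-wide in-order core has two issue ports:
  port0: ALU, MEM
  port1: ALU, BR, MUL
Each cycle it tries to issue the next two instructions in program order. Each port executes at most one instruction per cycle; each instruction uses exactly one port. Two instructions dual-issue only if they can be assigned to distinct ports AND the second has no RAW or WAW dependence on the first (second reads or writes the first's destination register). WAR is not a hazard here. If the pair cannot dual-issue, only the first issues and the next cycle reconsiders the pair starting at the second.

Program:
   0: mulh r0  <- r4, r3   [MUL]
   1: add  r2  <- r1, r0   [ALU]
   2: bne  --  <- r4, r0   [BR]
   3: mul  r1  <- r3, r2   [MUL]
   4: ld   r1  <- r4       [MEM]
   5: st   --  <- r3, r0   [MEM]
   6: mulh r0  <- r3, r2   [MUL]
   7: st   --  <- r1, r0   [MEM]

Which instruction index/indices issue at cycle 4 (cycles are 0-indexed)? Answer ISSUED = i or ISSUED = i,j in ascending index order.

ISSUED = 5,6

  cy0 -> i0 (mulh) RAW r0
  cy1 -> i1/i2 (add bne) dual
  cy2 -> i3 (mul) WAW r1
  cy3 -> i4 (ld) no-port MEM/MEM
  cy4 -> i5/i6 (st mulh) dual
  cy5 -> i7 (st) tail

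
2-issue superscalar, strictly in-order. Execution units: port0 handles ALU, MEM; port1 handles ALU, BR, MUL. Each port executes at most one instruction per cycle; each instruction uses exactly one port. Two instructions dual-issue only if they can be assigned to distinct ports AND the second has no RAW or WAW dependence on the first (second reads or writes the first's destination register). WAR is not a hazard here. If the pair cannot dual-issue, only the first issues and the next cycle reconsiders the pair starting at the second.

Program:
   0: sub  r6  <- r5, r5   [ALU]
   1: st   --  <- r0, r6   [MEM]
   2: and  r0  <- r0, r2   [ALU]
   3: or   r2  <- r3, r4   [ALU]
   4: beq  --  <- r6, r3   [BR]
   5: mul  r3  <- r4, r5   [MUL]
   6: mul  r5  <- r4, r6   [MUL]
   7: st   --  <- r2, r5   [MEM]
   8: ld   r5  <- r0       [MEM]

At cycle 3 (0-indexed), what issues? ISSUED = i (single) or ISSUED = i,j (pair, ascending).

0. sub @i0  | RAW r6
1. st+and @i1+i2  | 2-wide
2. or+beq @i3+i4  | 2-wide
3. mul @i5  | no-port MUL/MUL
4. mul @i6  | RAW r5
5. st @i7  | no-port MEM/MEM
6. ld @i8  | tail

ISSUED = 5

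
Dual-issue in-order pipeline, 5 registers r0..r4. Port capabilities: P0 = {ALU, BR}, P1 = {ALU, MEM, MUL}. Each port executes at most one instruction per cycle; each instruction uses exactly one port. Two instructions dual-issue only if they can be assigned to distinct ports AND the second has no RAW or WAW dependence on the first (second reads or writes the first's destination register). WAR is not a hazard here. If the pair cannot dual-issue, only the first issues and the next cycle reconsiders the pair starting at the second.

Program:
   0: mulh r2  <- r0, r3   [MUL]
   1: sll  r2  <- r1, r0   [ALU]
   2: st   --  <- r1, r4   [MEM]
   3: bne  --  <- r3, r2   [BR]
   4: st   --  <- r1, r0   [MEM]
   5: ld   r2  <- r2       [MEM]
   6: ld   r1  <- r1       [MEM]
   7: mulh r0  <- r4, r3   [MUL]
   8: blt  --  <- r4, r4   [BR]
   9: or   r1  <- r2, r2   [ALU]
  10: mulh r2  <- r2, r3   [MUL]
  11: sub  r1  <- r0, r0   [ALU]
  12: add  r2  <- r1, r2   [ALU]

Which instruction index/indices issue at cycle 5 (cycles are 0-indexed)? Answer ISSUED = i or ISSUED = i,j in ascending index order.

[0] i0  mulh.MUL  -- WAW r2
[1] i1,i2  sll.ALU st.MEM  -- 2-wide
[2] i3,i4  bne.BR st.MEM  -- 2-wide
[3] i5  ld.MEM  -- no-port MEM/MEM
[4] i6  ld.MEM  -- no-port MEM/MUL
[5] i7,i8  mulh.MUL blt.BR  -- 2-wide
[6] i9,i10  or.ALU mulh.MUL  -- 2-wide
[7] i11  sub.ALU  -- RAW r1
[8] i12  add.ALU  -- tail

ISSUED = 7,8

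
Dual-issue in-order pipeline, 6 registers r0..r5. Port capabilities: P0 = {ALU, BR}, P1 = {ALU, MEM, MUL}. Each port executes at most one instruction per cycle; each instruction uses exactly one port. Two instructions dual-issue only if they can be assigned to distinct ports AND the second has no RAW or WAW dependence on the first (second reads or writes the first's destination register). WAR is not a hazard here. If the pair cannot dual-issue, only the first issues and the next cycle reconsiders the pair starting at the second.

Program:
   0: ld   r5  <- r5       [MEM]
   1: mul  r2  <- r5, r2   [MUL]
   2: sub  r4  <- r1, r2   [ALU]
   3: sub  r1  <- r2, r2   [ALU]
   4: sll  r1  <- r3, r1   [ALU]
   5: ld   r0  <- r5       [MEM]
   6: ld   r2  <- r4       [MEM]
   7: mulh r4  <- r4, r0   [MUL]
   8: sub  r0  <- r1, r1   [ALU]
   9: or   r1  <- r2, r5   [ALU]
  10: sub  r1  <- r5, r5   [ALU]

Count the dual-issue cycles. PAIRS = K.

PAIRS = 3

c0: i0 ld.MEM  no-port MEM/MUL
c1: i1 mul.MUL  RAW r2
c2: i2,i3 sub.ALU+sub.ALU  pair
c3: i4,i5 sll.ALU+ld.MEM  pair
c4: i6 ld.MEM  no-port MEM/MUL
c5: i7,i8 mulh.MUL+sub.ALU  pair
c6: i9 or.ALU  WAW r1
c7: i10 sub.ALU  tail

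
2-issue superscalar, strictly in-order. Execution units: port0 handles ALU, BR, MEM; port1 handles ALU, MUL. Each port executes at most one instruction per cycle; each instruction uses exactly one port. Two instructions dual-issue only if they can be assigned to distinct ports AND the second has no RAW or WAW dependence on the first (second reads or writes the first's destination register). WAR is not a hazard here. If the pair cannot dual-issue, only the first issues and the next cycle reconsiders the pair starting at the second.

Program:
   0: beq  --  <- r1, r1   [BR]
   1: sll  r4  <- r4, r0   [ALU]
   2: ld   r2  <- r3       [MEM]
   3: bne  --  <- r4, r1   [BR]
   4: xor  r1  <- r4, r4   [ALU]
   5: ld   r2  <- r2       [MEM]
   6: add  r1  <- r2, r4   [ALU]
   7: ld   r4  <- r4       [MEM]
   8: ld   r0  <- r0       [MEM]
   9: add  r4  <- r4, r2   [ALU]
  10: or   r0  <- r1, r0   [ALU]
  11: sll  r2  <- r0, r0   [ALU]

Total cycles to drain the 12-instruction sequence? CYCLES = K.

CYCLES = 8

t=0 i0/i1:beq/sll ; 2-wide
t=1 i2:ld ; no-port MEM/BR
t=2 i3/i4:bne/xor ; 2-wide
t=3 i5:ld ; RAW r2
t=4 i6/i7:add/ld ; 2-wide
t=5 i8/i9:ld/add ; 2-wide
t=6 i10:or ; RAW r0
t=7 i11:sll ; tail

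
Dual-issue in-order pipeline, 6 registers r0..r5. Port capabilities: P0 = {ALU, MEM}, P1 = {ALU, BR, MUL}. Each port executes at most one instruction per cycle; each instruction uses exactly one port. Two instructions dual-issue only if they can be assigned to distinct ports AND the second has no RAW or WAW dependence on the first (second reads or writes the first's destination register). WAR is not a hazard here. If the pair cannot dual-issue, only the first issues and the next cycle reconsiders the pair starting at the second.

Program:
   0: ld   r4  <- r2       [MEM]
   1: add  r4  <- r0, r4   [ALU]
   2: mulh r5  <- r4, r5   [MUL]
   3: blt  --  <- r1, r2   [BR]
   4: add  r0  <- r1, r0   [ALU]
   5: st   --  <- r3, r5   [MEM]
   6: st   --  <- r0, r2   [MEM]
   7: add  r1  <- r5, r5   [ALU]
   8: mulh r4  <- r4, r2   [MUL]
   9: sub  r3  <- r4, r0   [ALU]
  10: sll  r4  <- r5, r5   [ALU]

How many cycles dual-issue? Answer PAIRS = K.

PAIRS = 3

0. ld.MEM @i0  | RAW+WAW r4
1. add.ALU @i1  | RAW r4
2. mulh.MUL @i2  | no-port MUL/BR
3. blt.BR+add.ALU @i3+i4  | 2-wide
4. st.MEM @i5  | no-port MEM/MEM
5. st.MEM+add.ALU @i6+i7  | 2-wide
6. mulh.MUL @i8  | RAW r4
7. sub.ALU+sll.ALU @i9+i10  | 2-wide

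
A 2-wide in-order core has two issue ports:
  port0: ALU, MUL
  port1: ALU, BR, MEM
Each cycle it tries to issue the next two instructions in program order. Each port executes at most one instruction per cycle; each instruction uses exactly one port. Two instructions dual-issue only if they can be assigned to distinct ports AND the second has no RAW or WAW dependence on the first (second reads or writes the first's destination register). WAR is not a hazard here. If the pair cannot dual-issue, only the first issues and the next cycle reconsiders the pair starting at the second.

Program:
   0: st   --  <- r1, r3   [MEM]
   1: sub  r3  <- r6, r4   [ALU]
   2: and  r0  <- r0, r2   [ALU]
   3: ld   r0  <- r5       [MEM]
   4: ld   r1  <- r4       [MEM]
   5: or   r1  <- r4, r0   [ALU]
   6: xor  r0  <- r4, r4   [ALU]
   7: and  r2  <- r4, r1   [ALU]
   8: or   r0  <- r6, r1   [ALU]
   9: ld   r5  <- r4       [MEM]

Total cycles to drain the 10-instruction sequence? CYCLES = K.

c0: i0+i1 st.MEM+sub.ALU  2-wide
c1: i2 and.ALU  WAW r0
c2: i3 ld.MEM  no-port MEM/MEM
c3: i4 ld.MEM  WAW r1
c4: i5+i6 or.ALU+xor.ALU  2-wide
c5: i7+i8 and.ALU+or.ALU  2-wide
c6: i9 ld.MEM  tail

CYCLES = 7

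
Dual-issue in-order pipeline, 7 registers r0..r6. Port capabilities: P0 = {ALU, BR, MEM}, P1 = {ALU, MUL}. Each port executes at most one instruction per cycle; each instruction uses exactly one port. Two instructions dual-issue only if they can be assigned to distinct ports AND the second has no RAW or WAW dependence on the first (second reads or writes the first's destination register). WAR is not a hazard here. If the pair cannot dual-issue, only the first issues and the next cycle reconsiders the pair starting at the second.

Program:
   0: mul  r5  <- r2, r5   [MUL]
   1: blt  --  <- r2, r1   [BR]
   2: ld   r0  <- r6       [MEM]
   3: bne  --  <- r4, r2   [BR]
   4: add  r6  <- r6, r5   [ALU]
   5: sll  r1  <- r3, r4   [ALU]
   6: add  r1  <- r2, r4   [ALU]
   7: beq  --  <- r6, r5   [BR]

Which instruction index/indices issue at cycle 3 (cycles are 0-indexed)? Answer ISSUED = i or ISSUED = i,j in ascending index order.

ISSUED = 5

#0 head=0: mul.MUL blt.BR i0,i1 dual
#1 head=2: ld.MEM i2 no-port MEM/BR
#2 head=3: bne.BR add.ALU i3,i4 dual
#3 head=5: sll.ALU i5 WAW r1
#4 head=6: add.ALU beq.BR i6,i7 dual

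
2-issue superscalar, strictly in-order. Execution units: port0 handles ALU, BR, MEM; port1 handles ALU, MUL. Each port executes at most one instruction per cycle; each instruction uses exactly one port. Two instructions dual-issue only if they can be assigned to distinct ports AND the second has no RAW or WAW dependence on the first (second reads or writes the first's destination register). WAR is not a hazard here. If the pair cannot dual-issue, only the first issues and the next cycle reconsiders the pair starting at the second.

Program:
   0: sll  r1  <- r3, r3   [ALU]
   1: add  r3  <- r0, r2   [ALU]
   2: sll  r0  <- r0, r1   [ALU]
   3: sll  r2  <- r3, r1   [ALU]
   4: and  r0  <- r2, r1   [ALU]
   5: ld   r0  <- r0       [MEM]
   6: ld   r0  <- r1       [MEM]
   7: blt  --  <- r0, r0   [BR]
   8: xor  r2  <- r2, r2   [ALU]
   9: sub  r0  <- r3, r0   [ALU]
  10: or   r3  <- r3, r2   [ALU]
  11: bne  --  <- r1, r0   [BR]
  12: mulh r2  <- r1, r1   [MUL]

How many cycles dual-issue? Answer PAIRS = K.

  cy0 -> i0+i1 (sll.ALU+add.ALU) 2-wide
  cy1 -> i2+i3 (sll.ALU+sll.ALU) 2-wide
  cy2 -> i4 (and.ALU) RAW+WAW r0
  cy3 -> i5 (ld.MEM) no-port MEM/MEM
  cy4 -> i6 (ld.MEM) no-port MEM/BR
  cy5 -> i7+i8 (blt.BR+xor.ALU) 2-wide
  cy6 -> i9+i10 (sub.ALU+or.ALU) 2-wide
  cy7 -> i11+i12 (bne.BR+mulh.MUL) 2-wide

PAIRS = 5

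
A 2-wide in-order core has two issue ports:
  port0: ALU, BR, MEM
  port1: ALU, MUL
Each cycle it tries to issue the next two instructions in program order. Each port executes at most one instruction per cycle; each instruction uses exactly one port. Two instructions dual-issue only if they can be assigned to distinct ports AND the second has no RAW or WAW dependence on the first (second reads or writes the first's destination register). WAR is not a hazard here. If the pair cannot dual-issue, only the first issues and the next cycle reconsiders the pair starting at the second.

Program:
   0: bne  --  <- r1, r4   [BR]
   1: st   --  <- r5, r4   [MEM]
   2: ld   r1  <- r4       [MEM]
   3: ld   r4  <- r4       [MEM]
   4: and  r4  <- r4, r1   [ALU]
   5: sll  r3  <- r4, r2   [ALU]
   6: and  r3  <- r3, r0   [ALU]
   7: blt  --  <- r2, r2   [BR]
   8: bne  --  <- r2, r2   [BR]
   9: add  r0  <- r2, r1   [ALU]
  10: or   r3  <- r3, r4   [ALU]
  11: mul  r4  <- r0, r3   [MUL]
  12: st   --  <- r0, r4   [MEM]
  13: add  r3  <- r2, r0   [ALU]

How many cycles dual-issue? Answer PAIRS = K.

PAIRS = 3

#0 head=0: bne i0 no-port BR/MEM
#1 head=1: st i1 no-port MEM/MEM
#2 head=2: ld i2 no-port MEM/MEM
#3 head=3: ld i3 RAW+WAW r4
#4 head=4: and i4 RAW r4
#5 head=5: sll i5 RAW+WAW r3
#6 head=6: and+blt i6+i7 2-wide
#7 head=8: bne+add i8+i9 2-wide
#8 head=10: or i10 RAW r3
#9 head=11: mul i11 RAW r4
#10 head=12: st+add i12+i13 2-wide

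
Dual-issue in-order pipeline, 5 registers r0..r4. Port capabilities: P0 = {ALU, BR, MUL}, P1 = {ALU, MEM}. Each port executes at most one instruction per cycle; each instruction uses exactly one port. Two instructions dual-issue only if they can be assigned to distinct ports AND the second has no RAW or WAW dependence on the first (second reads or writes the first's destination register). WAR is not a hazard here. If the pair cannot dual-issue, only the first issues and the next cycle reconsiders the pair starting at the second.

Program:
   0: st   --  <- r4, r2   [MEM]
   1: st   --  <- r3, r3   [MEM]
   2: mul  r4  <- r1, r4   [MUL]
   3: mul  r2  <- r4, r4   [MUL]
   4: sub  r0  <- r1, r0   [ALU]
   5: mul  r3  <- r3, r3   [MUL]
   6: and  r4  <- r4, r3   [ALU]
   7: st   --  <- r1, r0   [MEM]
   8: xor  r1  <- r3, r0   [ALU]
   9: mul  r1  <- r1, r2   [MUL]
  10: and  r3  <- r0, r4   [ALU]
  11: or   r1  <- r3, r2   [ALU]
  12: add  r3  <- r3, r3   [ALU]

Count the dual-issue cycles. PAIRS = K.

c0: i0 st  no-port MEM/MEM
c1: i1&i2 st+mul  dual
c2: i3&i4 mul+sub  dual
c3: i5 mul  RAW r3
c4: i6&i7 and+st  dual
c5: i8 xor  RAW+WAW r1
c6: i9&i10 mul+and  dual
c7: i11&i12 or+add  dual

PAIRS = 5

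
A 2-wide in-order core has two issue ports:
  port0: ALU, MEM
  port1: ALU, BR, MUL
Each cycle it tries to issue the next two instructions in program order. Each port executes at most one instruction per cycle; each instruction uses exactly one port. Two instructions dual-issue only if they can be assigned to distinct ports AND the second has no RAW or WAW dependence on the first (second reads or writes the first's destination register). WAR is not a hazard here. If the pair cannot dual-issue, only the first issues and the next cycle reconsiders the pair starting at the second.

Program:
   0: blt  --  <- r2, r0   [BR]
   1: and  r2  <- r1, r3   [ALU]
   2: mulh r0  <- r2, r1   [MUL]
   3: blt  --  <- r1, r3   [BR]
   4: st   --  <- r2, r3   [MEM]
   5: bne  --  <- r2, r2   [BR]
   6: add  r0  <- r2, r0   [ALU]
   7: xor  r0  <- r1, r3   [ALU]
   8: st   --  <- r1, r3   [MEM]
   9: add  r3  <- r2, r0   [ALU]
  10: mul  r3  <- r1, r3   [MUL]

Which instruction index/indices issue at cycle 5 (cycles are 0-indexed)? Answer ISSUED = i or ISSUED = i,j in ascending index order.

ISSUED = 9

0. blt and @i0/i1  | dual
1. mulh @i2  | no-port MUL/BR
2. blt st @i3/i4  | dual
3. bne add @i5/i6  | dual
4. xor st @i7/i8  | dual
5. add @i9  | RAW+WAW r3
6. mul @i10  | tail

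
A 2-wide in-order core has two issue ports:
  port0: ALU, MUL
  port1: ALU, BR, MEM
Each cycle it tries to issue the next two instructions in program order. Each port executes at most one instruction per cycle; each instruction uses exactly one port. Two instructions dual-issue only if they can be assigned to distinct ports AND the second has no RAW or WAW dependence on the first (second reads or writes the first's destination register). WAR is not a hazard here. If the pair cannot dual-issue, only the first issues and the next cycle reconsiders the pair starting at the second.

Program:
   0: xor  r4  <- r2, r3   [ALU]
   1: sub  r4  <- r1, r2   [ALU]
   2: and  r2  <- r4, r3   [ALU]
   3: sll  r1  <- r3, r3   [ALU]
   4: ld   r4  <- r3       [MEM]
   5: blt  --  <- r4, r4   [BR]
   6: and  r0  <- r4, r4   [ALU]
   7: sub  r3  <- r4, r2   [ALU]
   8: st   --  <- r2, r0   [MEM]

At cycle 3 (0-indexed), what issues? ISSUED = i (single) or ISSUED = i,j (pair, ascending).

t=0 i0:xor ; WAW r4
t=1 i1:sub ; RAW r4
t=2 i2/i3:and+sll ; pair
t=3 i4:ld ; no-port MEM/BR
t=4 i5/i6:blt+and ; pair
t=5 i7/i8:sub+st ; pair

ISSUED = 4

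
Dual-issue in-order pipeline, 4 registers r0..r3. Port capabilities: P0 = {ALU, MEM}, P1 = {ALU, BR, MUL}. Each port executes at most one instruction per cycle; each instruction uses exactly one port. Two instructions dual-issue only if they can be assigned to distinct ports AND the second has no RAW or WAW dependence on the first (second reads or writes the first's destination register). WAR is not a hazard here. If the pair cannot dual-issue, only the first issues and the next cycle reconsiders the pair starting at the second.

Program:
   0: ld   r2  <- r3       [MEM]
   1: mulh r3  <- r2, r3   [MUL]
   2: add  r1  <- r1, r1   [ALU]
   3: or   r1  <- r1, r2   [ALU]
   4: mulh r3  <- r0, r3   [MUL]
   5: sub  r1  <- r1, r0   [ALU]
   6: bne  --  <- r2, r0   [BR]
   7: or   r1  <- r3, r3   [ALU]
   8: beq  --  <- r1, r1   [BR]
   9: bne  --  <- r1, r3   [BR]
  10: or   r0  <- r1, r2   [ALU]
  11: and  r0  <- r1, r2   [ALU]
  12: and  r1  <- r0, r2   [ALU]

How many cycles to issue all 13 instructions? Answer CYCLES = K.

  cy0 -> i0 (ld) RAW r2
  cy1 -> i1/i2 (mulh+add) 2-wide
  cy2 -> i3/i4 (or+mulh) 2-wide
  cy3 -> i5/i6 (sub+bne) 2-wide
  cy4 -> i7 (or) RAW r1
  cy5 -> i8 (beq) no-port BR/BR
  cy6 -> i9/i10 (bne+or) 2-wide
  cy7 -> i11 (and) RAW r0
  cy8 -> i12 (and) tail

CYCLES = 9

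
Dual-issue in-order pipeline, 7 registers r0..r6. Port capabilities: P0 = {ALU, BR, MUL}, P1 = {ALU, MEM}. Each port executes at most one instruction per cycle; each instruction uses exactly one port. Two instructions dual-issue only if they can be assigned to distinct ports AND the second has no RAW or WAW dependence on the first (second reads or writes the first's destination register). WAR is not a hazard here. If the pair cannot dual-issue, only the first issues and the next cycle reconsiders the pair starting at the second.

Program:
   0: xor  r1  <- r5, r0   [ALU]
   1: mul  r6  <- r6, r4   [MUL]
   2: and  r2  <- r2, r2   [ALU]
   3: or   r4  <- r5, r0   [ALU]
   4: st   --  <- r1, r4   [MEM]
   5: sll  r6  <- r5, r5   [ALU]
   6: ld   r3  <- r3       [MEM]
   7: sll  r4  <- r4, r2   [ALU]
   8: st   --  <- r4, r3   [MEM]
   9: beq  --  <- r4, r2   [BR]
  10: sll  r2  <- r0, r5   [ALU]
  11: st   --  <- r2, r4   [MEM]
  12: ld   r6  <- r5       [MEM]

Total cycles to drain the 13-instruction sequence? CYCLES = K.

t=0 i0&i1:xor.ALU mul.MUL ; dual
t=1 i2&i3:and.ALU or.ALU ; dual
t=2 i4&i5:st.MEM sll.ALU ; dual
t=3 i6&i7:ld.MEM sll.ALU ; dual
t=4 i8&i9:st.MEM beq.BR ; dual
t=5 i10:sll.ALU ; RAW r2
t=6 i11:st.MEM ; no-port MEM/MEM
t=7 i12:ld.MEM ; tail

CYCLES = 8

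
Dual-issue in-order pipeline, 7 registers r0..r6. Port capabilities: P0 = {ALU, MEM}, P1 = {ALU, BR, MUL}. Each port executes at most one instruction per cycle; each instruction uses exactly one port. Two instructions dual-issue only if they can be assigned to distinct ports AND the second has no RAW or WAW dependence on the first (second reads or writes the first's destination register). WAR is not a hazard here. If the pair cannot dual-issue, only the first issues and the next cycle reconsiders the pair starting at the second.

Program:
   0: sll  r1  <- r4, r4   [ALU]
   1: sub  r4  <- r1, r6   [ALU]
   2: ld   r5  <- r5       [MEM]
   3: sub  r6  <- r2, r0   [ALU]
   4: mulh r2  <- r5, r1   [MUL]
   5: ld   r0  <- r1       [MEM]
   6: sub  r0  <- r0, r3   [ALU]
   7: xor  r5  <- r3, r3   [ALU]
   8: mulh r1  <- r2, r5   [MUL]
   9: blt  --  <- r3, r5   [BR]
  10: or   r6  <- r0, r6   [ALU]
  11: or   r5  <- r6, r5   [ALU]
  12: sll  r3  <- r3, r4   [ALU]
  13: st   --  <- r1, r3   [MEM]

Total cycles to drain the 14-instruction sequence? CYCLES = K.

CYCLES = 9

[0] i0  sll  -- RAW r1
[1] i1+i2  sub+ld  -- pair
[2] i3+i4  sub+mulh  -- pair
[3] i5  ld  -- RAW+WAW r0
[4] i6+i7  sub+xor  -- pair
[5] i8  mulh  -- no-port MUL/BR
[6] i9+i10  blt+or  -- pair
[7] i11+i12  or+sll  -- pair
[8] i13  st  -- tail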